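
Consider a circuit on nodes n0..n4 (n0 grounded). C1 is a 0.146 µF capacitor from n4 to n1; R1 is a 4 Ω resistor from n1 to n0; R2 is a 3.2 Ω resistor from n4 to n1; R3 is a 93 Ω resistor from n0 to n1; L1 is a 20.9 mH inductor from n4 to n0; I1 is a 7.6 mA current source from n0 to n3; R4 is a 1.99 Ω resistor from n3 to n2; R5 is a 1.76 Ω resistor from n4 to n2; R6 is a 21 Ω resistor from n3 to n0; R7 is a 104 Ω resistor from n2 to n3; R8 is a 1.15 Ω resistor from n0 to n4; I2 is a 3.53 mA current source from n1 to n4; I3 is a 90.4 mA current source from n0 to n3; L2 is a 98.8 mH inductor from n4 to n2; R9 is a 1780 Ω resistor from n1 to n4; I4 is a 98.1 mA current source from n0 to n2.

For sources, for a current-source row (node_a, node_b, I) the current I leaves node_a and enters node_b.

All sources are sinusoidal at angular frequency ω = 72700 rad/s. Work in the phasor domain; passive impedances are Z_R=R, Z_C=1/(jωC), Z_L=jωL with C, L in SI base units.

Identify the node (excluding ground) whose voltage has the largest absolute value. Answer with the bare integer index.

MNA unknowns: 4 node voltages V₁..V_4
C1: Y=0.000+0.01061j on G[4,1]
R1: Y=0.2500+0.000j on G[1,0]
R2: Y=0.3125+0.000j on G[4,1]
R3: Y=0.01075+0.000j on G[0,1]
L1: Y=0.000-0.0006581j on G[4,0]
I1: z[0]−=0.0076, z[3]+=0.0076
R4: Y=0.5025+0.000j on G[3,2]
R5: Y=0.5682+0.000j on G[4,2]
R6: Y=0.04762+0.000j on G[3,0]
R7: Y=0.009615+0.000j on G[2,3]
R8: Y=0.8696+0.000j on G[0,4]
I2: z[1]−=0.00353, z[4]+=0.00353
I3: z[0]−=0.0904, z[3]+=0.0904
L2: Y=0.000-0.0001392j on G[4,2]
R9: Y=0.0005618+0.000j on G[1,4]
I4: z[0]−=0.0981, z[2]+=0.0981
solve → V1=0.08512+0.001369j, V2=0.4623-0.0001879j, V3=0.5980-0.0001719j, V4=0.1672-0.0002746j

3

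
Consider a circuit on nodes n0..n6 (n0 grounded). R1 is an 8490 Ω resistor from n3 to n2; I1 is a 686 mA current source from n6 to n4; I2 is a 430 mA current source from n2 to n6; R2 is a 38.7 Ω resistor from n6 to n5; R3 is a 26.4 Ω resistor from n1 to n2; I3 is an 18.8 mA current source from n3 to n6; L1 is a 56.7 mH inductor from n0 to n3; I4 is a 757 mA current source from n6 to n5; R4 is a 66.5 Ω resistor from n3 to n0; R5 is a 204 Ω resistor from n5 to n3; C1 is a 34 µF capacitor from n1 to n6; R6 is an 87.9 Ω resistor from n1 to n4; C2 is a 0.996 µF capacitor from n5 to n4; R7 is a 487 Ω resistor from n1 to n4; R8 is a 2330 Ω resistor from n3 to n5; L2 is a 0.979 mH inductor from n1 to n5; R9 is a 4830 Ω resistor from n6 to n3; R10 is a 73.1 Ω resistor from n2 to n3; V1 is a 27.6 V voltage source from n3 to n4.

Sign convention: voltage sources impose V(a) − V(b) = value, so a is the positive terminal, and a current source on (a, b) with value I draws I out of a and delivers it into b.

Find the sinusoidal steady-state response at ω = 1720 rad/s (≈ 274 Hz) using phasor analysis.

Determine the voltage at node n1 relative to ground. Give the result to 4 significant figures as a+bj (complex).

Apply KCL at each of the 6 non-ground nodes and solve the resulting linear system.
Node n1: branches {R3, C1, R6, R7, L2} → V_1 = -31.52-0.08350j
Node n2: branches {R1, I2, R3, R10} → V_2 = -31.42-0.06121j
Node n3: branches {R1, I3, L1, R4, R5, R8, R9, R10, V1} → V_3 = 0.000+0.000j
Node n4: branches {I1, R6, C2, R7, V1} → V_4 = -27.60+0.000j
Node n5: branches {R2, I4, R5, C2, R8, L2} → V_5 = -32.09+1.252j
Node n6: branches {I1, I2, R2, I3, I4, C1, R9} → V_6 = -37.40+14.44j
Source currents: i(V1)=-0.6312+0.008821j

-31.52-0.08350j V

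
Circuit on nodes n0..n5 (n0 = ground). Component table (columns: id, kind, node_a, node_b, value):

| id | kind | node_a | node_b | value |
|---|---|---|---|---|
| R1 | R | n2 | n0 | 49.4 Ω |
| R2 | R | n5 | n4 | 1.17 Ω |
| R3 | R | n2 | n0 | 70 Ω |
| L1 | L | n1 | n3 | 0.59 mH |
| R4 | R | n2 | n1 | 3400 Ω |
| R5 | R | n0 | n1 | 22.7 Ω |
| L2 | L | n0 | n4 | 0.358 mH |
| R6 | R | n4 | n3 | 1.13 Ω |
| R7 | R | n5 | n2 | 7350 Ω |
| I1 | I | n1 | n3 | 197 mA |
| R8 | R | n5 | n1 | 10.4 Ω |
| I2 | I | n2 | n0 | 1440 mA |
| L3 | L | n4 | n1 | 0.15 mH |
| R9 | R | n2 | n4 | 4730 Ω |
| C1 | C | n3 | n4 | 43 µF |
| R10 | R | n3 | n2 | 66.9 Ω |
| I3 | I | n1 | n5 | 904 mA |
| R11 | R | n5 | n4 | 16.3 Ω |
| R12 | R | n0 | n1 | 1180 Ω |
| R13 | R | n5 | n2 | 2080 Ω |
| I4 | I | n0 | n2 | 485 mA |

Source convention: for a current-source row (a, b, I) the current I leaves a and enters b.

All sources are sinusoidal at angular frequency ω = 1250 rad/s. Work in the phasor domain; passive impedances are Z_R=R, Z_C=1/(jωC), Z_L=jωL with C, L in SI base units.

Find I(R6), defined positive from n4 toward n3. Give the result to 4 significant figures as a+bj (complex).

MNA unknowns: 5 node voltages V₁..V_5
R1: Y=0.02024+0.000j on G[2,0]
R2: Y=0.8547+0.000j on G[5,4]
R3: Y=0.01429+0.000j on G[2,0]
L1: Y=0.000-1.356j on G[1,3]
R4: Y=0.0002941+0.000j on G[2,1]
R5: Y=0.04405+0.000j on G[0,1]
L2: Y=0.000-2.235j on G[0,4]
R6: Y=0.8850+0.000j on G[4,3]
R7: Y=0.0001361+0.000j on G[5,2]
I1: z[1]−=0.197, z[3]+=0.197
R8: Y=0.09615+0.000j on G[5,1]
I2: z[2]−=1.44, z[0]+=1.44
L3: Y=0.000-5.333j on G[4,1]
R9: Y=0.0002114+0.000j on G[2,4]
C1: Y=0.000+0.05375j on G[3,4]
R10: Y=0.01495+0.000j on G[3,2]
I3: z[1]−=0.904, z[5]+=0.904
R11: Y=0.06135+0.000j on G[5,4]
R12: Y=0.0008475+0.000j on G[0,1]
R13: Y=0.0004808+0.000j on G[5,2]
I4: z[0]−=0.485, z[2]+=0.485
solve → V1=-0.04162-0.3183j, V2=-18.91-0.09044j, V3=-0.1523-0.2917j, V4=-0.007793-0.1344j, V5=0.8700-0.1518j

0.1279+0.1393j A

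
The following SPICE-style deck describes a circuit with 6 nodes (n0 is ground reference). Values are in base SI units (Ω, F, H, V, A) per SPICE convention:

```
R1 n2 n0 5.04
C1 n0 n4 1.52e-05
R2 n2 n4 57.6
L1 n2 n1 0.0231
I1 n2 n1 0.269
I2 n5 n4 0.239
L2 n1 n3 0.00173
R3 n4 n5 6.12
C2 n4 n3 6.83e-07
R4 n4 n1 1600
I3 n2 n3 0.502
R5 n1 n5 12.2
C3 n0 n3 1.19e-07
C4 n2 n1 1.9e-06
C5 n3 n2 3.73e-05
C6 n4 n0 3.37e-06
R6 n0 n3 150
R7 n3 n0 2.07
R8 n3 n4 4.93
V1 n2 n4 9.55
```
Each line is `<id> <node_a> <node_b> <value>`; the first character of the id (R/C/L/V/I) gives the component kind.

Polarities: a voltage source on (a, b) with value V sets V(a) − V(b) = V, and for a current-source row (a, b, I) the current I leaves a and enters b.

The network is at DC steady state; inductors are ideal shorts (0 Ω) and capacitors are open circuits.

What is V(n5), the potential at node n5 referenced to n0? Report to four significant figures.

-7.334 V

Element admittances at DC:
  Y(R1) = 0.1984 S between n2,n0
  Y(C1) = 0.000 S between n0,n4
  Y(R2) = 0.01736 S between n2,n4
  L1: short n2↔n1 (DC inductor)
  I1: injects 0.269 A into n1 (from n2)
  I2: injects 0.239 A into n4 (from n5)
  L2: short n1↔n3 (DC inductor)
  Y(R3) = 0.1634 S between n4,n5
  Y(C2) = 0.000 S between n4,n3
  Y(R4) = 0.0006250 S between n4,n1
  I3: injects 0.502 A into n3 (from n2)
  Y(R5) = 0.08197 S between n1,n5
  Y(C3) = 0.000 S between n0,n3
  Y(C4) = 0.000 S between n2,n1
  Y(C5) = 0.000 S between n3,n2
  Y(C6) = 0.000 S between n4,n0
  Y(R6) = 0.006667 S between n0,n3
  Y(R7) = 0.4831 S between n3,n0
  Y(R8) = 0.2028 S between n3,n4
  V1: constraint V(n2)−V(n4) = 9.55
Assemble and solve the 8×8 MNA system:
  V(n1)=0.000  V(n2)=0.000  V(n3)=0.000  V(n4)=-9.550  V(n5)=-7.334
  i(L1)=1.773  i(L2)=1.435  i(V1)=-2.710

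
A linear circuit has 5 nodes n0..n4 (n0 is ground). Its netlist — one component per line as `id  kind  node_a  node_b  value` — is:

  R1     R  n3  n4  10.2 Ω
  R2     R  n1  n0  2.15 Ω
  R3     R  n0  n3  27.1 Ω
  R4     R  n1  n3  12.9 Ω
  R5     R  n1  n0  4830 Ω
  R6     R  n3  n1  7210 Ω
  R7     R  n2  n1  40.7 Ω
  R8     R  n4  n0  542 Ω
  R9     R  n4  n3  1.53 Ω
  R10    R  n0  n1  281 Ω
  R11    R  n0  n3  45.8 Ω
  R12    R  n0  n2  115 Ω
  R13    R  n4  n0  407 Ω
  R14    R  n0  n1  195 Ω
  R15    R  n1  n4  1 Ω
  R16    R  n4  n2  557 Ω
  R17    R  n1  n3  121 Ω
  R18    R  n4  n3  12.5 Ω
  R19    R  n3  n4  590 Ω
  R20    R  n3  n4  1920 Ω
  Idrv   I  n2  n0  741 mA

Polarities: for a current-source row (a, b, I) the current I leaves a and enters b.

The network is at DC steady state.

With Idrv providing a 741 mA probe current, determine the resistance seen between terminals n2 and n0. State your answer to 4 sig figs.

R_eq = 29.57 Ω

Element admittances at DC:
  Y(R1) = 0.09804 S between n3,n4
  Y(R2) = 0.4651 S between n1,n0
  Y(R3) = 0.03690 S between n0,n3
  Y(R4) = 0.07752 S between n1,n3
  Y(R5) = 0.0002070 S between n1,n0
  Y(R6) = 0.0001387 S between n3,n1
  Y(R7) = 0.02457 S between n2,n1
  Y(R8) = 0.001845 S between n4,n0
  Y(R9) = 0.6536 S between n4,n3
  Y(R10) = 0.003559 S between n0,n1
  Y(R11) = 0.02183 S between n0,n3
  Y(R12) = 0.008696 S between n0,n2
  Y(R13) = 0.002457 S between n4,n0
  Y(R14) = 0.005128 S between n0,n1
  Y(R15) = 1.000 S between n1,n4
  Y(R16) = 0.001795 S between n4,n2
  Y(R17) = 0.008264 S between n1,n3
  Y(R18) = 0.08000 S between n4,n3
  Y(R19) = 0.001695 S between n3,n4
  Y(R20) = 0.0005208 S between n3,n4
  Idrv: injects 0.741 A into n0 (from n2)
Assemble and solve the 4×4 MNA system:
  V(n1)=-1.033  V(n2)=-21.91  V(n3)=-0.9573  V(n4)=-1.017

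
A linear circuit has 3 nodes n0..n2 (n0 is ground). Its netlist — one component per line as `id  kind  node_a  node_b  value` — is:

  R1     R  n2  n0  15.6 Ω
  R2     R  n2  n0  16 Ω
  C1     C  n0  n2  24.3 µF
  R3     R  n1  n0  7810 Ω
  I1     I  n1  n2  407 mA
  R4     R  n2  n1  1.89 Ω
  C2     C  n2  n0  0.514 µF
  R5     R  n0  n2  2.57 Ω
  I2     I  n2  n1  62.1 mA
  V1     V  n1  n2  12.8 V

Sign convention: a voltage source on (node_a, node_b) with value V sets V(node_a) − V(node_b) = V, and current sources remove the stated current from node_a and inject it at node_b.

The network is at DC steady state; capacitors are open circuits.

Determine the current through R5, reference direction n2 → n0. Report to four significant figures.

MNA unknowns: 2 node voltages V₁..V_2 plus 1 source current (V1)
R1: Y=0.06410 on G[2,0]
R2: Y=0.06250 on G[2,0]
C1: Y=0.000 on G[0,2]
R3: Y=0.0001280 on G[1,0]
I1: z[1]−=0.407, z[2]+=0.407
R4: Y=0.5291 on G[2,1]
C2: Y=0.000 on G[2,0]
R5: Y=0.3891 on G[0,2]
I2: z[2]−=0.0621, z[1]+=0.0621
V1: row V1−V2=12.8, i_V1 at 1,2
solve → V1=12.80, V2=-0.003177
aux → i_V1=-7.119

-0.001236 A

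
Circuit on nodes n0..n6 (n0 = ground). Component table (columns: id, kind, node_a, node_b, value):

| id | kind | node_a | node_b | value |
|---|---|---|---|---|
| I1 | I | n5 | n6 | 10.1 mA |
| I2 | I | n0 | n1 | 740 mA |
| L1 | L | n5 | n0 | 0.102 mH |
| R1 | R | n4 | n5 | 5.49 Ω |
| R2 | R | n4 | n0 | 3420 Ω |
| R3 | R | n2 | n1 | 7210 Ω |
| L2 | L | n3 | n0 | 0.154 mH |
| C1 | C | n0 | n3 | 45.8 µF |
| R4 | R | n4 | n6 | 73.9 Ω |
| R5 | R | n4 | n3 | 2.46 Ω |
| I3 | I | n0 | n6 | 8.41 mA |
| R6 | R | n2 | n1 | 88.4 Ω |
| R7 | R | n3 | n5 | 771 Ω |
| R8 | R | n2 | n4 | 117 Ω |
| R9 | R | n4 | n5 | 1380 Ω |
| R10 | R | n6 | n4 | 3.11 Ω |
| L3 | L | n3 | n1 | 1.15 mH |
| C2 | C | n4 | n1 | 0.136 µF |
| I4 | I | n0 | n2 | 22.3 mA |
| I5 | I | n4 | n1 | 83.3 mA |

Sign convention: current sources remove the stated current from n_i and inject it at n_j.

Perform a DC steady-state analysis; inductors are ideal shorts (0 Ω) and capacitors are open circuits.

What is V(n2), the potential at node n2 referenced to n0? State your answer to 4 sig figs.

MNA unknowns: 6 node voltages V₁..V_6 plus 3 source currents (L1, L2, L3)
I1: z[5]−=0.0101, z[6]+=0.0101
I2: z[0]−=0.74, z[1]+=0.74
L1: row V5−V0=0, i_L1 at 5,0
R1: Y=0.1821 on G[4,5]
R2: Y=0.0002924 on G[4,0]
R3: Y=0.0001387 on G[2,1]
L2: row V3−V0=0, i_L2 at 3,0
C1: Y=0.000 on G[0,3]
R4: Y=0.01353 on G[4,6]
R5: Y=0.4065 on G[4,3]
I3: z[0]−=0.00841, z[6]+=0.00841
R6: Y=0.01131 on G[2,1]
R7: Y=0.001297 on G[3,5]
R8: Y=0.008547 on G[2,4]
R9: Y=0.0007246 on G[4,5]
R10: Y=0.3215 on G[6,4]
L3: row V3−V1=0, i_L3 at 3,1
C2: Y=0.000 on G[4,1]
I4: z[0]−=0.0223, z[2]+=0.0223
I5: z[4]−=0.0833, z[1]+=0.0833
solve → V1=0.000, V2=1.075, V3=0.000, V4=-0.09294, V5=0.000, V6=-0.03770
aux → i_L1=-0.02710, i_L2=0.7978, i_L3=-0.8356

1.075 V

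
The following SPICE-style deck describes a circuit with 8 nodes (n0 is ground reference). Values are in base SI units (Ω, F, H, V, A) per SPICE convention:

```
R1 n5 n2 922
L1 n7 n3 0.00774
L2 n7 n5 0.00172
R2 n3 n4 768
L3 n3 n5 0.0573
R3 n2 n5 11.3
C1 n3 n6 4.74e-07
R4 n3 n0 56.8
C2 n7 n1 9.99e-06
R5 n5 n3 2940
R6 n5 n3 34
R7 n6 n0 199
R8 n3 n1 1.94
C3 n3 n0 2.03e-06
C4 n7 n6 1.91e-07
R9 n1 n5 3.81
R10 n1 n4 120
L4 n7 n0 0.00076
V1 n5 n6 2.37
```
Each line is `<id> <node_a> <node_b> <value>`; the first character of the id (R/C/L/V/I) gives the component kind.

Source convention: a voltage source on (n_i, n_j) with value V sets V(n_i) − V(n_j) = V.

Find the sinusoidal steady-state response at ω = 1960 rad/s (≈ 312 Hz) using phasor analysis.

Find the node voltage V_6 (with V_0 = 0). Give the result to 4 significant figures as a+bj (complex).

Element admittances at ω=1960 rad/s:
  Y(R1) = 0.001085+0.000j S between n5,n2
  Y(L1) = 0.000-0.06592j S between n7,n3
  Y(L2) = 0.000-0.2966j S between n7,n5
  Y(R2) = 0.001302+0.000j S between n3,n4
  Y(L3) = 0.000-0.008904j S between n3,n5
  Y(R3) = 0.08850+0.000j S between n2,n5
  Y(C1) = 0.000+0.0009290j S between n3,n6
  Y(R4) = 0.01761+0.000j S between n3,n0
  Y(C2) = 0.000+0.01958j S between n7,n1
  Y(R5) = 0.0003401+0.000j S between n5,n3
  Y(R6) = 0.02941+0.000j S between n5,n3
  Y(R7) = 0.005025+0.000j S between n6,n0
  Y(R8) = 0.5155+0.000j S between n3,n1
  Y(C3) = 0.000+0.003979j S between n3,n0
  Y(C4) = 0.000+0.0003744j S between n7,n6
  Y(R9) = 0.2625+0.000j S between n1,n5
  Y(R10) = 0.008333+0.000j S between n1,n4
  Y(L4) = 0.000-0.6713j S between n7,n0
  V1: constraint V(n5)−V(n6) = 2.37
Assemble and solve the 8×8 MNA system:
  V(n1)=0.0004694+0.04551j  V(n2)=0.002395+0.05565j  V(n3)=-0.001552+0.04032j  V(n4)=0.0001963+0.04481j  V(n5)=0.002395+0.05565j  V(n6)=-2.368+0.05565j  V(n7)=0.001465+0.01800j
  i(V1)=-0.01193-0.002805j

-2.368+0.05565j V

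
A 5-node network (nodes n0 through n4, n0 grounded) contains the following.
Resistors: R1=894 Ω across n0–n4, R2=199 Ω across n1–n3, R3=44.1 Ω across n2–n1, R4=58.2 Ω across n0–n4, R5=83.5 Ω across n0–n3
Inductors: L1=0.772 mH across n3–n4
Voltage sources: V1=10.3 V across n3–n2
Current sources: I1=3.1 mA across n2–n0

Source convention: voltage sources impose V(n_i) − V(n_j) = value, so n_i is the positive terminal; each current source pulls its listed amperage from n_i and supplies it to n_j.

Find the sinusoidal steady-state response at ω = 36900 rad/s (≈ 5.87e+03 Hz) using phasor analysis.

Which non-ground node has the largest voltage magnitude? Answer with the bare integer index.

Apply KCL at each of the 4 non-ground nodes and solve the resulting linear system.
Node n1: branches {R2, R3} → V_1 = -8.540-0.03095j
Node n2: branches {R3, V1, I1} → V_2 = -10.41-0.03095j
Node n3: branches {R2, L1, R5, V1} → V_3 = -0.1088-0.03095j
Node n4: branches {R1, L1, R4} → V_4 = -0.09821+0.02025j
Source currents: i(V1)=-0.03927+0.000j

2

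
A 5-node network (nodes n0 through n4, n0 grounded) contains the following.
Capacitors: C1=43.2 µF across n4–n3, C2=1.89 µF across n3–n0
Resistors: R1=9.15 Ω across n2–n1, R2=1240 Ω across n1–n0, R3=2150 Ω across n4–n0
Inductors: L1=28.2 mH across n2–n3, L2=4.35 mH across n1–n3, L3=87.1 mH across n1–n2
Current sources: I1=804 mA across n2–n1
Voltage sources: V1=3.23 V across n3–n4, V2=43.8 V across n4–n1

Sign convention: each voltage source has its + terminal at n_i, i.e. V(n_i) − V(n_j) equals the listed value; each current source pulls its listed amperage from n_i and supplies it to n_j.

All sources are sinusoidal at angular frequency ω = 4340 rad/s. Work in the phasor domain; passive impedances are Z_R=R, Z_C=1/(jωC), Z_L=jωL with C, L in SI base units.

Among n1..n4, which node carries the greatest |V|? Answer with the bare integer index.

Apply KCL at each of the 4 non-ground nodes and solve the resulting linear system.
Node n1: branches {R1, R2, L2, L3, I1, V2} → V_1 = -46.30-4.694j
Node n2: branches {R1, L1, L3, I1} → V_2 = -53.24-8.897j
Node n3: branches {C1, L1, L2, C2, V1} → V_3 = 0.7277-4.694j
Node n4: branches {C1, R3, V1, V2} → V_4 = -2.502-4.694j
Source currents: i(V1)=-0.07285+2.321j, i(V2)=-0.07168+2.928j

2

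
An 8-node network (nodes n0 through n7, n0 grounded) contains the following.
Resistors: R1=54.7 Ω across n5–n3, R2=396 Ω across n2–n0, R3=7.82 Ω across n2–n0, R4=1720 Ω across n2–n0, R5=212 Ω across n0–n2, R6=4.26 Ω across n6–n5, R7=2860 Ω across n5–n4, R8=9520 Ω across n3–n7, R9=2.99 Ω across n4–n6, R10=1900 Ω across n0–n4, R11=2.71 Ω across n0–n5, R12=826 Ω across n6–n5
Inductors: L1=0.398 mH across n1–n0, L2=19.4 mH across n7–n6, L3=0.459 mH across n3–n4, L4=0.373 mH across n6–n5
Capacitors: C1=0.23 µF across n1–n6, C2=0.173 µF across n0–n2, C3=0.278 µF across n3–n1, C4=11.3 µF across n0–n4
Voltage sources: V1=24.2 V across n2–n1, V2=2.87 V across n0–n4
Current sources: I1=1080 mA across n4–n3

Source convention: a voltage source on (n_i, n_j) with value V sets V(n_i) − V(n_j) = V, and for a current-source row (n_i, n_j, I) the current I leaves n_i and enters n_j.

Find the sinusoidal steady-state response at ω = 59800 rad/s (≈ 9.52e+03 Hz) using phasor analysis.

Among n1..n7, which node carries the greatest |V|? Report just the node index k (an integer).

3

Element admittances at ω=59800 rad/s:
  Y(R1) = 0.01828+0.000j S between n5,n3
  Y(R2) = 0.002525+0.000j S between n2,n0
  Y(L1) = 0.000-0.04202j S between n1,n0
  Y(R3) = 0.1279+0.000j S between n2,n0
  Y(L2) = 0.000-0.0008620j S between n7,n6
  Y(C1) = 0.000+0.01375j S between n1,n6
  Y(R4) = 0.0005814+0.000j S between n2,n0
  Y(C2) = 0.000+0.01035j S between n0,n2
  Y(L3) = 0.000-0.03643j S between n3,n4
  Y(R5) = 0.004717+0.000j S between n0,n2
  Y(R6) = 0.2347+0.000j S between n6,n5
  Y(C3) = 0.000+0.01662j S between n3,n1
  Y(R7) = 0.0003497+0.000j S between n5,n4
  Y(R8) = 0.0001050+0.000j S between n3,n7
  Y(C4) = 0.000+0.6757j S between n0,n4
  Y(R9) = 0.3344+0.000j S between n4,n6
  Y(R10) = 0.0005263+0.000j S between n0,n4
  Y(L4) = 0.000-0.04483j S between n6,n5
  Y(R11) = 0.3690+0.000j S between n0,n5
  Y(R12) = 0.001211+0.000j S between n6,n5
  V1: constraint V(n2)−V(n1) = 24.2
  V2: constraint V(n0)−V(n4) = 2.87
  I1: injects 1.08 A into n3 (from n4)
Assemble and solve the 9×9 MNA system:
  V(n1)=-26.65+2.086j  V(n2)=-2.449+2.086j  V(n3)=35.39+20.27j  V(n4)=-2.870+0.000j  V(n5)=0.3951+0.5280j  V(n6)=-1.492-0.5336j  V(n7)=-3.450+4.200j
  i(V1)=0.3539-0.2577j  i(V2)=-0.1220-0.3672j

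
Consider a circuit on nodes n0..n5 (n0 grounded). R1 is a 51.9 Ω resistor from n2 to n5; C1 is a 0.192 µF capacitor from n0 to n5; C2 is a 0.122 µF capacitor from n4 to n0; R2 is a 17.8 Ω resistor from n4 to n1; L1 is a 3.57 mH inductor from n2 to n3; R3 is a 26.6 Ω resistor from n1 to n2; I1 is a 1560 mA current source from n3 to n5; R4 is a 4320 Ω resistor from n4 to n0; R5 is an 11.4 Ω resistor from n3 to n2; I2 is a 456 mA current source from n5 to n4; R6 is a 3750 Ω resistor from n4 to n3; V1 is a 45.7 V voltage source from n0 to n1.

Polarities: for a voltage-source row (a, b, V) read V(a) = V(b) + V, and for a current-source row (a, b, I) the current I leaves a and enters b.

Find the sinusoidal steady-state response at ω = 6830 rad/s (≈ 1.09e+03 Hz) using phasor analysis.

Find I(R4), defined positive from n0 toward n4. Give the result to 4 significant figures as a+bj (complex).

0.008700-0.0001206j A

MNA unknowns: 5 node voltages V₁..V_5 plus 1 source current (V1)
R1: Y=0.01927+0.000j on G[2,5]
C1: Y=0.000+0.001311j on G[0,5]
C2: Y=0.000+0.0008333j on G[4,0]
R2: Y=0.05618+0.000j on G[4,1]
L1: Y=0.000-0.04101j on G[2,3]
R3: Y=0.03759+0.000j on G[1,2]
I1: z[3]−=1.56, z[5]+=1.56
R4: Y=0.0002315+0.000j on G[4,0]
R5: Y=0.08772+0.000j on G[3,2]
I2: z[5]−=0.456, z[4]+=0.456
R6: Y=0.0002667+0.000j on G[4,3]
V1: row V0−V1=45.7, i_V1 at 0,1
solve → V1=-45.70+0.000j, V2=-57.58+0.06098j, V3=-72.10-6.704j, V4=-37.58+0.5210j, V5=-0.2790+0.07996j
aux → i_V1=-0.009239-0.03156j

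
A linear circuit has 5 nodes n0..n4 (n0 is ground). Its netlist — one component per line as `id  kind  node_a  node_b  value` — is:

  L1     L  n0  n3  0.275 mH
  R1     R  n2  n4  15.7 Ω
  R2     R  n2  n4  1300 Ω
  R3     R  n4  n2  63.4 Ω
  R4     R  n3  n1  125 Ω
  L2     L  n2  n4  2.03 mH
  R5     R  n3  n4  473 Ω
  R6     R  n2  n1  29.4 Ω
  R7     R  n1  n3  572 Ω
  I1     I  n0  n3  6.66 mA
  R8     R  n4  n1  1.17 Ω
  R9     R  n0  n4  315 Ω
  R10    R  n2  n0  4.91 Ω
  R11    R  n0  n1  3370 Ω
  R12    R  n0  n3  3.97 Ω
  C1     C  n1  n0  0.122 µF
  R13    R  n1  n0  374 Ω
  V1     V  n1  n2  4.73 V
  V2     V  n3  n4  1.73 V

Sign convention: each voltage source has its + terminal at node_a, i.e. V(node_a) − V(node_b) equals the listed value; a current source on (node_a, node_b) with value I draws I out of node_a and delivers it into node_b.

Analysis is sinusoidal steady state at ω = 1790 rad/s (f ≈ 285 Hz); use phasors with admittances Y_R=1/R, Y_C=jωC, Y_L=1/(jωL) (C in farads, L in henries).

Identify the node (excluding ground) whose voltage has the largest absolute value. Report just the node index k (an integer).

Apply KCL at each of the 4 non-ground nodes and solve the resulting linear system.
Node n1: branches {R4, R6, R7, R8, R11, C1, R13, V1} → V_1 = -0.02246-0.3355j
Node n2: branches {R1, R2, R3, L2, R6, R10, V1} → V_2 = -4.752-0.3355j
Node n3: branches {L1, R4, R5, R7, I1, R12, V2} → V_3 = 0.02603+0.4792j
Node n4: branches {R1, R2, R3, L2, R5, R8, R9, V2} → V_4 = -1.704+0.4792j
Source currents: i(V1)=-1.598+0.7053j, i(V2)=-0.9774-0.07575j

2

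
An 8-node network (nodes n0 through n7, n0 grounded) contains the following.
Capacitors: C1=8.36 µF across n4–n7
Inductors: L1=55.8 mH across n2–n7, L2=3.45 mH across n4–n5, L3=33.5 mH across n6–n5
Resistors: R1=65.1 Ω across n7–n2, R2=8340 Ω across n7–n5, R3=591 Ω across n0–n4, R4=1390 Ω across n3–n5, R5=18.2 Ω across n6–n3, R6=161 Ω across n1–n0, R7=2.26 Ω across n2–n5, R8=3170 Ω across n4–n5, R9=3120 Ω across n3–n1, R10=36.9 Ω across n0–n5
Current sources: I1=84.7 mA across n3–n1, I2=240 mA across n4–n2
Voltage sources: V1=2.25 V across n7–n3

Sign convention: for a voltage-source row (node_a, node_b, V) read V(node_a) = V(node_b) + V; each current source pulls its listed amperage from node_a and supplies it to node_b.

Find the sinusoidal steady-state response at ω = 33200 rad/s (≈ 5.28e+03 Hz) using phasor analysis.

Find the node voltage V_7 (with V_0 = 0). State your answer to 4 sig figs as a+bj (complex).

MNA unknowns: 7 node voltages V₁..V_7 plus 1 source current (V1)
C1: Y=0.000+0.2776j on G[4,7]
L1: Y=0.000-0.0005398j on G[2,7]
R1: Y=0.01536+0.000j on G[7,2]
L2: Y=0.000-0.008731j on G[4,5]
R2: Y=0.0001199+0.000j on G[7,5]
R3: Y=0.001692+0.000j on G[0,4]
I1: z[3]−=0.0847, z[1]+=0.0847
I2: z[4]−=0.24, z[2]+=0.24
R4: Y=0.0007194+0.000j on G[3,5]
R5: Y=0.05495+0.000j on G[6,3]
R6: Y=0.006211+0.000j on G[1,0]
R7: Y=0.4425+0.000j on G[2,5]
R8: Y=0.0003155+0.000j on G[4,5]
R9: Y=0.0003205+0.000j on G[3,1]
R10: Y=0.02710+0.000j on G[0,5]
L3: Y=0.000-0.0008991j on G[6,5]
V1: row V7−V3=2.25, i_V1 at 7,3
solve → V1=12.13-0.3527j, V2=-1.755+0.2538j, V3=-17.00-7.187j, V4=-15.12-6.655j, V5=-1.837+0.4963j, V6=-16.87-7.433j, V7=-14.75-7.187j
aux → i_V1=0.05733+0.005795j

-14.75-7.187j V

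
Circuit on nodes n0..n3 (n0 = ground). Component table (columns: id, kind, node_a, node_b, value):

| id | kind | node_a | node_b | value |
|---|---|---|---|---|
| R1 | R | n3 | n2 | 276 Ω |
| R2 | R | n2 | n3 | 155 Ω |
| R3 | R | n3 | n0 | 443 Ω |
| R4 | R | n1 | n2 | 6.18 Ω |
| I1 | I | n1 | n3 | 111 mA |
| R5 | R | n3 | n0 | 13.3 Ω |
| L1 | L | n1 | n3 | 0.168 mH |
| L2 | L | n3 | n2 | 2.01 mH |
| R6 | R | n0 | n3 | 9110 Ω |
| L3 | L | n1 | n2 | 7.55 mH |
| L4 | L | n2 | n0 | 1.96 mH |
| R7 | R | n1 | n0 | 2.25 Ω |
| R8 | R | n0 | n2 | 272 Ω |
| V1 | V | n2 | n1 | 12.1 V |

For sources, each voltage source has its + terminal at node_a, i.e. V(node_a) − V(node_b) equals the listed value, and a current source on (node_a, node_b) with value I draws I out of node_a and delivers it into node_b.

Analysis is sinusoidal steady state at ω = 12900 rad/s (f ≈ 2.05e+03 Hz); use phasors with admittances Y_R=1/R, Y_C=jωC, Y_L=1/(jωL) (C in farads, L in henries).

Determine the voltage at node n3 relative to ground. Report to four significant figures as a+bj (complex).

MNA unknowns: 3 node voltages V₁..V_3 plus 1 source current (V1)
R1: Y=0.003623+0.000j on G[3,2]
R2: Y=0.006452+0.000j on G[2,3]
R3: Y=0.002257+0.000j on G[3,0]
R4: Y=0.1618+0.000j on G[1,2]
I1: z[1]−=0.111, z[3]+=0.111
R5: Y=0.07519+0.000j on G[3,0]
L1: Y=0.000-0.4614j on G[1,3]
L2: Y=0.000-0.03857j on G[3,2]
R6: Y=0.0001098+0.000j on G[0,3]
L3: Y=0.000-0.01027j on G[1,2]
L4: Y=0.000-0.03955j on G[2,0]
R7: Y=0.4444+0.000j on G[1,0]
R8: Y=0.003676+0.000j on G[0,2]
V1: row V2−V1=12.1, i_V1 at 2,1
solve → V1=-0.3130+0.8399j, V2=11.79+0.8399j, V3=0.8064+1.158j
aux → i_V1=-2.133+1.014j

0.8064+1.158j V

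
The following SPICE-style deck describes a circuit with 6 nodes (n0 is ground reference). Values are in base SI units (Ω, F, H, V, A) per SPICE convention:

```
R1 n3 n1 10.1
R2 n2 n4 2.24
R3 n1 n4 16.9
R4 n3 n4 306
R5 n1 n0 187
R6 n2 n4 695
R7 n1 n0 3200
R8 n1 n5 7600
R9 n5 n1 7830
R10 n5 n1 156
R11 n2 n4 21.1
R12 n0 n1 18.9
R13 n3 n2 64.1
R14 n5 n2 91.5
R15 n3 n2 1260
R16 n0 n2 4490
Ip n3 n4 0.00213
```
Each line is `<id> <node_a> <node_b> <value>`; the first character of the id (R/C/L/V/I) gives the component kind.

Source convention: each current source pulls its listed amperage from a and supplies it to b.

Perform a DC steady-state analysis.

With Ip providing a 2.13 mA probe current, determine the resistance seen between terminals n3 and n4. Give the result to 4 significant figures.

MNA unknowns: 5 node voltages V₁..V_5
R1: Y=0.09901 on G[3,1]
R2: Y=0.4464 on G[2,4]
R3: Y=0.05917 on G[1,4]
R4: Y=0.003268 on G[3,4]
R5: Y=0.005348 on G[1,0]
R6: Y=0.001439 on G[2,4]
R7: Y=0.0003125 on G[1,0]
R8: Y=0.0001316 on G[1,5]
R9: Y=0.0001277 on G[5,1]
R10: Y=0.006410 on G[5,1]
R11: Y=0.04739 on G[2,4]
R12: Y=0.05291 on G[0,1]
R13: Y=0.01560 on G[3,2]
R14: Y=0.01093 on G[5,2]
R15: Y=0.0007937 on G[3,2]
R16: Y=0.0002227 on G[0,2]
Ip: z[3]−=0.00213, z[4]+=0.00213
solve → V1=-8.021e-05, V2=0.02109, V3=-0.01448, V4=0.02246, V5=0.01307

R_eq = 17.34 Ω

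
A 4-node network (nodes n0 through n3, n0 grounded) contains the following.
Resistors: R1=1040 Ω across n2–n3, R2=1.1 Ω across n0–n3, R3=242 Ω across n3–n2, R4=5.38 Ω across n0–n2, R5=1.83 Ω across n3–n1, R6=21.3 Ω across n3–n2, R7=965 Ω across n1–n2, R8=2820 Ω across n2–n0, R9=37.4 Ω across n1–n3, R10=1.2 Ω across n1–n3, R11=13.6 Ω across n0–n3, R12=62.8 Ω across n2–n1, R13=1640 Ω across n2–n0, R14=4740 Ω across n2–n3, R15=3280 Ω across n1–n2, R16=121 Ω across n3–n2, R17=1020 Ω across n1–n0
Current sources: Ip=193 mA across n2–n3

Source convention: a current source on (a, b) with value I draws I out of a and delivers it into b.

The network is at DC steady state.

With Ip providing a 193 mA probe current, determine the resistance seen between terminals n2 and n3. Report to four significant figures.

R_eq = 4.263 Ω

Apply KCL at each of the 3 non-ground nodes and solve the resulting linear system.
Node n1: branches {R5, R7, R9, R10, R12, R15, R17} → V_1 = 0.1213
Node n2: branches {R1, R3, R4, R6, R7, R8, R12, R13, R14, R15, R16, Ip} → V_2 = -0.6914
Node n3: branches {R1, R2, R3, R5, R6, R9, R10, R11, R14, R16, Ip} → V_3 = 0.1313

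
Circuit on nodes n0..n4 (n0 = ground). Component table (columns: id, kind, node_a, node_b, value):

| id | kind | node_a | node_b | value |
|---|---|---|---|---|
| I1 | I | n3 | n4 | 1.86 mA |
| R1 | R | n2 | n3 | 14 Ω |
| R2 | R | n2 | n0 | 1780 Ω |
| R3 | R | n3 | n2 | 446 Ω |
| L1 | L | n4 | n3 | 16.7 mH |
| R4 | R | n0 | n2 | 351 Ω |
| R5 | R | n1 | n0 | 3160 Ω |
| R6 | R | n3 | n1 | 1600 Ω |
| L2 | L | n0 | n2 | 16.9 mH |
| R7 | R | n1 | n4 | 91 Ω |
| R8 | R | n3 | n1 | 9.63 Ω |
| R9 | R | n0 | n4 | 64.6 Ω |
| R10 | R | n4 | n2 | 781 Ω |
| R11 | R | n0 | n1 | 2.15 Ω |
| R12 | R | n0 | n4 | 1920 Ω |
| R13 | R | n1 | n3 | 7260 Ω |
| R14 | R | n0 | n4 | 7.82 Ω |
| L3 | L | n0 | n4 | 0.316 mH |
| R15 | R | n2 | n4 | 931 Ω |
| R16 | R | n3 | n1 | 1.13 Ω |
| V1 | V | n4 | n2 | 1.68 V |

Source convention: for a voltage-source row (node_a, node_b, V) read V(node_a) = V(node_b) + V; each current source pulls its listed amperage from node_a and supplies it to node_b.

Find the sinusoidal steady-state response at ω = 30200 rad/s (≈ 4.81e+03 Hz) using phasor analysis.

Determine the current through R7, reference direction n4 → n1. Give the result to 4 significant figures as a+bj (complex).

Apply KCL at each of the 4 non-ground nodes and solve the resulting linear system.
Node n1: branches {R5, R6, R7, R8, R11, R13, R16} → V_1 = -0.1561+0.02505j
Node n2: branches {R1, R2, R3, R4, L2, R10, R15, V1} → V_2 = -1.283+0.1863j
Node n3: branches {I1, R1, R3, L1, R6, R8, R13, R16} → V_3 = -0.2356+0.03504j
Node n4: branches {I1, L1, R7, R9, R10, R12, R14, L3, R15, V1} → V_4 = 0.3971+0.1863j
Source currents: i(V1)=-0.08512+0.01429j

0.006078+0.001772j A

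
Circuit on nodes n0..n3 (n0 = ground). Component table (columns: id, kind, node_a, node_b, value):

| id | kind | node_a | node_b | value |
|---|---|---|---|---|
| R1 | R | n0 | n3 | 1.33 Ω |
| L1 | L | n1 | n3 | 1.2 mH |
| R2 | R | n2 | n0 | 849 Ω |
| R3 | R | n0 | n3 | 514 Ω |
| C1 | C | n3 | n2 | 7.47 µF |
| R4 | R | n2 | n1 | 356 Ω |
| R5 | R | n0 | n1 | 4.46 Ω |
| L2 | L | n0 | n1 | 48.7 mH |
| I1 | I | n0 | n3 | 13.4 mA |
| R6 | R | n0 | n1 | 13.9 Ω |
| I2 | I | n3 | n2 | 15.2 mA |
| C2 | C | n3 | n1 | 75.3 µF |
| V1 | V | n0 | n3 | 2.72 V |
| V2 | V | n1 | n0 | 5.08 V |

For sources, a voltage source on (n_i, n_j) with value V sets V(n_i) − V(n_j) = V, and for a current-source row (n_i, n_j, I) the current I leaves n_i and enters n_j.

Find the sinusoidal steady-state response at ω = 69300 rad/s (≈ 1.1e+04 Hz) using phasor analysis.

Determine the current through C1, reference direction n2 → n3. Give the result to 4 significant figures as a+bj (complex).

0.04031+0.0003105j A

MNA unknowns: 3 node voltages V₁..V_3 plus 2 source currents (V1, V2)
R1: Y=0.7519+0.000j on G[0,3]
L1: Y=0.000-0.01203j on G[1,3]
R2: Y=0.001178+0.000j on G[2,0]
R3: Y=0.001946+0.000j on G[0,3]
C1: Y=0.000+0.5177j on G[3,2]
R4: Y=0.002809+0.000j on G[2,1]
R5: Y=0.2242+0.000j on G[0,1]
L2: Y=0.000-0.0002963j on G[0,1]
I1: z[0]−=0.0134, z[3]+=0.0134
R6: Y=0.07194+0.000j on G[0,1]
I2: z[3]−=0.0152, z[2]+=0.0152
C2: Y=0.000+5.218j on G[3,1]
V1: row V0−V3=2.72, i_V1 at 0,3
V2: row V1−V0=5.08, i_V2 at 1,0
solve → V1=5.080+0.000j, V2=-2.719-0.07787j, V3=-2.720+0.000j
aux → i_V1=-2.089-40.61j, i_V2=-1.526-40.61j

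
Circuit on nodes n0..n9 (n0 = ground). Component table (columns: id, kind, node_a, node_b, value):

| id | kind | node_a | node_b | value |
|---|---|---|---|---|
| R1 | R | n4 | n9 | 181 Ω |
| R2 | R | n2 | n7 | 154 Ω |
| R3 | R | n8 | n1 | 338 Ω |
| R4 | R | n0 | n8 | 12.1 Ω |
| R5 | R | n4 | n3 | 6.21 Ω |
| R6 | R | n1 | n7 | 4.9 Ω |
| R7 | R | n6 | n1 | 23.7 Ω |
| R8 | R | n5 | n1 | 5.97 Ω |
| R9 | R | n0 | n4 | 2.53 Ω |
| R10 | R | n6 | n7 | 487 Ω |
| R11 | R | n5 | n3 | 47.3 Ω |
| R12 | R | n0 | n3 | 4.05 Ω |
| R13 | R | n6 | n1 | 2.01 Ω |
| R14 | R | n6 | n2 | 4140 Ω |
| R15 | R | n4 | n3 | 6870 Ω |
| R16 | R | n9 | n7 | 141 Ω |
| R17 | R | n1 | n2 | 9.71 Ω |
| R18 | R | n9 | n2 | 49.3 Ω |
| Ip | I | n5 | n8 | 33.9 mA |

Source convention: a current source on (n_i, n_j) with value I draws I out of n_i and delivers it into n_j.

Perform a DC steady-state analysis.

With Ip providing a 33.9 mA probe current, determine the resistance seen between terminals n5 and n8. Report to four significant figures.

MNA unknowns: 9 node voltages V₁..V_9
R1: Y=0.005525 on G[4,9]
R2: Y=0.006494 on G[2,7]
R3: Y=0.002959 on G[8,1]
R4: Y=0.08264 on G[0,8]
R5: Y=0.1610 on G[4,3]
R6: Y=0.2041 on G[1,7]
R7: Y=0.04219 on G[6,1]
R8: Y=0.1675 on G[5,1]
R9: Y=0.3953 on G[0,4]
R10: Y=0.002053 on G[6,7]
R11: Y=0.02114 on G[5,3]
R12: Y=0.2469 on G[0,3]
R13: Y=0.4975 on G[6,1]
R14: Y=0.0002415 on G[6,2]
R15: Y=0.0001456 on G[4,3]
R16: Y=0.007092 on G[9,7]
R17: Y=0.1030 on G[1,2]
R18: Y=0.02028 on G[9,2]
Ip: z[5]−=0.0339, z[8]+=0.0339
solve → V1=-1.164, V2=-1.130, V3=-0.07135, V4=-0.02982, V5=-1.221, V6=-1.164, V7=-1.156, V8=0.3558, V9=-0.9512

R_eq = 46.52 Ω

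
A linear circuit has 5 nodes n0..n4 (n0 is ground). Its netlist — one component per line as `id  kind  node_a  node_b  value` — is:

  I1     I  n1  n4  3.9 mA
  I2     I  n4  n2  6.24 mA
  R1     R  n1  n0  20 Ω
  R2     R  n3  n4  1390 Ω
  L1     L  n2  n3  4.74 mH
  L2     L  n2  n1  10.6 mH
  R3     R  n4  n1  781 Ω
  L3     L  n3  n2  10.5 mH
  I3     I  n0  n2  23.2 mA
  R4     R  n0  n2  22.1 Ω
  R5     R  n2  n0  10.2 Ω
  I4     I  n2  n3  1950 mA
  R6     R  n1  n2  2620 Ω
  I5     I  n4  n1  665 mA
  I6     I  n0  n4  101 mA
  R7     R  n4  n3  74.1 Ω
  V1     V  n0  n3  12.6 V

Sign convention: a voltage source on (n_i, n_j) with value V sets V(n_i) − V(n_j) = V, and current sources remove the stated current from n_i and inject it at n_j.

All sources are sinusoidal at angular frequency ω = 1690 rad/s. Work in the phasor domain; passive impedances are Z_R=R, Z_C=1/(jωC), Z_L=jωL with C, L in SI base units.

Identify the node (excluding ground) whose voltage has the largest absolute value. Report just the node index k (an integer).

4

Apply KCL at each of the 4 non-ground nodes and solve the resulting linear system.
Node n1: branches {I1, R1, L2, R3, R6, I5} → V_1 = 0.2663+10.57j
Node n2: branches {I2, L1, L2, L3, I3, R4, R5, I4, R6} → V_2 = -9.499+0.1454j
Node n3: branches {R2, L1, L3, I4, R7, V1} → V_3 = -12.60+0.000j
Node n4: branches {I1, I2, R2, R3, I5, I6, R7} → V_4 = -48.09+0.8738j
Source currents: i(V1)=-1.472+0.5495j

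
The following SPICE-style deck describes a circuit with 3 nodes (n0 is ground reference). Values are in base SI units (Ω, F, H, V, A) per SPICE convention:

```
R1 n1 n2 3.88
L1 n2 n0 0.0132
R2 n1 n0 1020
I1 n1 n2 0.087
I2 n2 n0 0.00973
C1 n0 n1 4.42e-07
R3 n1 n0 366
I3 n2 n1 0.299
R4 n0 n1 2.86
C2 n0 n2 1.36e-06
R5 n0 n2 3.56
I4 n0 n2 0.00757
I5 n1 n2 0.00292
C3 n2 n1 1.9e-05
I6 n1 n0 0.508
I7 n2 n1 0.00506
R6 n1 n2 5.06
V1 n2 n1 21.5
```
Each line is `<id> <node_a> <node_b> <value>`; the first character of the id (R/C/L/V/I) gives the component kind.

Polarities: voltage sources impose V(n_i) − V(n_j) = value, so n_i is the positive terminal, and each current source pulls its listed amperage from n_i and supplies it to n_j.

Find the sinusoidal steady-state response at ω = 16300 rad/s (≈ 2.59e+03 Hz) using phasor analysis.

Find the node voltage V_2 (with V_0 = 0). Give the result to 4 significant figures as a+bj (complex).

MNA unknowns: 2 node voltages V₁..V_2 plus 1 source current (V1)
R1: Y=0.2577+0.000j on G[1,2]
L1: Y=0.000-0.004648j on G[2,0]
R2: Y=0.0009804+0.000j on G[1,0]
I1: z[1]−=0.087, z[2]+=0.087
I2: z[2]−=0.00973, z[0]+=0.00973
C1: Y=0.000+0.007205j on G[0,1]
R3: Y=0.002732+0.000j on G[1,0]
I3: z[2]−=0.299, z[1]+=0.299
R4: Y=0.3497+0.000j on G[0,1]
C2: Y=0.000+0.02217j on G[0,2]
R5: Y=0.2809+0.000j on G[0,2]
I4: z[0]−=0.00757, z[2]+=0.00757
I5: z[1]−=0.00292, z[2]+=0.00292
C3: Y=0.000+0.3097j on G[2,1]
I6: z[1]−=0.508, z[0]+=0.508
I7: z[2]−=0.00506, z[1]+=0.00506
R6: Y=0.1976+0.000j on G[1,2]
V1: row V2−V1=21.5, i_V1 at 2,1
solve → V1=-10.33-0.1911j, V2=11.17-0.1911j
aux → i_V1=-13.15-6.801j

11.17-0.1911j V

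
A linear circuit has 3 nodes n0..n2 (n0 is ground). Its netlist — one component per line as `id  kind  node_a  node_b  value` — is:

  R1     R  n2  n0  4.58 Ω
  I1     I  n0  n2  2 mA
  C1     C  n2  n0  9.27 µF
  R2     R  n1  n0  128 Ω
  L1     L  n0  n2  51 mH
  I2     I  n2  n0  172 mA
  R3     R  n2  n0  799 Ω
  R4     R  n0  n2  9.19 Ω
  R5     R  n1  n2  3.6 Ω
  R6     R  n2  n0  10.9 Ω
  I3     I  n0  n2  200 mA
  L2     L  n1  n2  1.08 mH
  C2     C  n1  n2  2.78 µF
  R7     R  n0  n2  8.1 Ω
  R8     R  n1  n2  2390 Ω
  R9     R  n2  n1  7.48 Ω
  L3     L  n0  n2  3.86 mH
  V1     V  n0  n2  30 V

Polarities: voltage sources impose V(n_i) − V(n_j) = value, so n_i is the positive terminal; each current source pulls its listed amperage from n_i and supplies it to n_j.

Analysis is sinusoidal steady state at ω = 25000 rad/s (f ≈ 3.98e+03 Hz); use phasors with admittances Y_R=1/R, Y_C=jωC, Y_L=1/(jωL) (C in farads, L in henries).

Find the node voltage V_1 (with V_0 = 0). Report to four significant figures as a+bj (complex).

-29.44-0.04294j V

Apply KCL at each of the 2 non-ground nodes and solve the resulting linear system.
Node n1: branches {R2, R5, L2, C2, R8, R9} → V_1 = -29.44-0.04294j
Node n2: branches {R1, I1, C1, L1, I2, R3, R4, R5, R6, I3, L2, C2, R7, R8, R9, L3, V1} → V_2 = -30.00+0.000j
Source currents: i(V1)=-16.57-6.618j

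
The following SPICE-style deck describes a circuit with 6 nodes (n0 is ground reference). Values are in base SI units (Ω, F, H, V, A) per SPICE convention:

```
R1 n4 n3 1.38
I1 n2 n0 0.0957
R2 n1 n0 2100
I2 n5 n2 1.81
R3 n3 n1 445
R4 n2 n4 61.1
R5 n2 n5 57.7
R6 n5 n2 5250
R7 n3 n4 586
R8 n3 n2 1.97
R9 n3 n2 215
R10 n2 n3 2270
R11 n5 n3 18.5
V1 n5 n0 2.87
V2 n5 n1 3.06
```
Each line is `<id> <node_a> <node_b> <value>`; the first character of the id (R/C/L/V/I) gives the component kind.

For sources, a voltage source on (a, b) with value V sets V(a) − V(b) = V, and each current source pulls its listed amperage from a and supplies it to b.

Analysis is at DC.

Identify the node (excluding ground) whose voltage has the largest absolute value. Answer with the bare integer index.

2

MNA unknowns: 5 node voltages V₁..V_5 plus 2 source currents (V1, V2)
R1: Y=0.7246 on G[4,3]
I1: z[2]−=0.0957, z[0]+=0.0957
R2: Y=0.0004762 on G[1,0]
I2: z[5]−=1.81, z[2]+=1.81
R3: Y=0.002247 on G[3,1]
R4: Y=0.01637 on G[2,4]
R5: Y=0.01733 on G[2,5]
R6: Y=0.0001905 on G[5,2]
R7: Y=0.001706 on G[3,4]
R8: Y=0.5076 on G[3,2]
R9: Y=0.004651 on G[3,2]
R10: Y=0.0004405 on G[2,3]
R11: Y=0.05405 on G[5,3]
V1: row V5−V0=2.87, i_V1 at 5,0
V2: row V5−V1=3.06, i_V2 at 5,1
solve → V1=-0.1900, V2=27.84, V3=25.43, V4=25.48, V5=2.870
aux → i_V1=-0.09561, i_V2=-0.05765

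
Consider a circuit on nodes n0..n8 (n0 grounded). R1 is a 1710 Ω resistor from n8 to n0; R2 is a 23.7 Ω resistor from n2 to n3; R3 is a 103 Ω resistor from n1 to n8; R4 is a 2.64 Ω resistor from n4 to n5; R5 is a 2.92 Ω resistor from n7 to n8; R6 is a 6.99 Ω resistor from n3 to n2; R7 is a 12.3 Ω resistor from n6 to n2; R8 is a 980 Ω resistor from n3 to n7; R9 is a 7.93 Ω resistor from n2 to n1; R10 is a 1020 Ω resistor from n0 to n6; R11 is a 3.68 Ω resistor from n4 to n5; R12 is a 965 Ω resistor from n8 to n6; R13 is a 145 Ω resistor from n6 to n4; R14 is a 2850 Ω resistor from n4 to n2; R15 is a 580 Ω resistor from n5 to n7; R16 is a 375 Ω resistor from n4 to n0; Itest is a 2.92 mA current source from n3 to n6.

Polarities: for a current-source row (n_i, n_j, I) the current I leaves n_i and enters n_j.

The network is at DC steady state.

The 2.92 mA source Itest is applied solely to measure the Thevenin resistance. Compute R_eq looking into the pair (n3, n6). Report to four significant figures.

MNA unknowns: 8 node voltages V₁..V_8
R1: Y=0.0005848 on G[8,0]
R2: Y=0.04219 on G[2,3]
R3: Y=0.009709 on G[1,8]
R4: Y=0.3788 on G[4,5]
R5: Y=0.3425 on G[7,8]
R6: Y=0.1431 on G[3,2]
R7: Y=0.08130 on G[6,2]
R8: Y=0.001020 on G[3,7]
R9: Y=0.1261 on G[2,1]
R10: Y=0.0009804 on G[0,6]
R11: Y=0.2717 on G[4,5]
R12: Y=0.001036 on G[8,6]
R13: Y=0.006897 on G[6,4]
R14: Y=0.0003509 on G[4,2]
R15: Y=0.001724 on G[5,7]
R16: Y=0.002667 on G[4,0]
Itest: z[3]−=0.00292, z[6]+=0.00292
solve → V1=-0.02588, V2=-0.02632, V3=-0.04196, V4=0.001284, V5=0.001227, V6=0.008513, V7=-0.02008, V8=-0.02013

R_eq = 17.29 Ω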